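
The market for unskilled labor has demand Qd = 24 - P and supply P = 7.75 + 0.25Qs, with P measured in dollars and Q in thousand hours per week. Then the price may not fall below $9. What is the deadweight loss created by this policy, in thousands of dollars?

0

Rearranging supply gives Qs = 4P - 31. Without the control the market clears where 24 - P = 4P - 31, i.e. P* = 11 and Q* = 13.
Since 9 is below P* = 11, the floor does not bind and the free-market outcome prevails.
Since the control does not bind, no trades are prevented and deadweight loss is zero.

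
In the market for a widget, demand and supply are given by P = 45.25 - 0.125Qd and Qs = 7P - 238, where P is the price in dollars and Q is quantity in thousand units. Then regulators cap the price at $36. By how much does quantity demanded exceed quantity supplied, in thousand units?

Rearranging demand gives Qd = 362 - 8P. Without the control the market clears where 362 - 8P = 7P - 238, i.e. P* = 40 and Q* = 42.
The ceiling of 36 is below the equilibrium price 40, so it binds.
At P = 36: Qd = 362 - 8·36 = 74 and Qs = 7·36 - 238 = 14.
Shortage = Qd - Qs = 74 - 14 = 60.

60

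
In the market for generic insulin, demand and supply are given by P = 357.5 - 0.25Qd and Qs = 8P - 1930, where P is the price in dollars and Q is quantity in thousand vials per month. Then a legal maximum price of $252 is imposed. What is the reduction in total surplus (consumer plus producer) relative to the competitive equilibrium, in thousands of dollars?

9408

Rearranging demand gives Qd = 1430 - 4P. Equilibrium: 1430 - 4P = 8P - 1930, so 3360 = 12P and P* = 280, Q* = 310.
Because the ceiling (252) lies below the market-clearing price, it is binding.
At P = 252: Qd = 1430 - 4·252 = 422 and Qs = 8·252 - 1930 = 86.
Quantity traded falls to 86. At Q = 86 the demand price is (1430 - 86)/4 = 336 and the supply price is (1930 + 86)/8 = 252.
Deadweight loss = ½ · (336 - 252) · (310 - 86) = ½ · 84 · 224 = 9408.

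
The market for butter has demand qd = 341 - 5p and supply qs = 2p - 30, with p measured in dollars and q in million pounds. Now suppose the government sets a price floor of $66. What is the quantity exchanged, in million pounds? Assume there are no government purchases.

11

Without the control the market clears where 341 - 5p = 2p - 30, i.e. p* = 53 and q* = 76.
The floor of 66 is above the equilibrium price 53, so it binds.
At p = 66: qd = 341 - 5·66 = 11 and qs = 2·66 - 30 = 102.
The quantity actually transacted is the short side, demand: 11.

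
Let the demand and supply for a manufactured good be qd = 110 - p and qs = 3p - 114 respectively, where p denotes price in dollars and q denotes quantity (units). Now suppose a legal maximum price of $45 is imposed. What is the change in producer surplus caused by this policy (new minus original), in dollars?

-412.5

Setting quantity demanded equal to quantity supplied, 110 - p = 3p - 114, gives p* = 56 and q* = 54.
The ceiling of 45 is below the equilibrium price 56, so it binds.
At p = 45: qd = 110 - 45 = 65 and qs = 3·45 - 114 = 21.
Producer surplus without the control is ½ · (56 - 38) · 54 = 486.
With the ceiling, producers sell 21 units at 45, so PS = ½ · (45 - 38) · 21 = 73.5.
Change in producer surplus = 73.5 - 486 = -412.5.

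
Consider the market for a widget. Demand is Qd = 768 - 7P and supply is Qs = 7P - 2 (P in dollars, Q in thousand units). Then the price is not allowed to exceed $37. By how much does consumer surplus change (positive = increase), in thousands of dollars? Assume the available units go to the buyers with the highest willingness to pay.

Setting quantity demanded equal to quantity supplied, 768 - 7P = 7P - 2, gives P* = 55 and Q* = 383.
Since 37 < 55, the ceiling is binding.
At P = 37: Qd = 768 - 7·37 = 509 and Qs = 7·37 - 2 = 257.
Consumer surplus without the control is ½ · (768/7 - 55) · 383 = 146689/14.
With the ceiling, 257 units are sold at 37 (assume they go to the highest-value buyers). The demand price at Q = 257 is 73, so CS = ½ · [(768/7 - 37) + (73 - 37)] · 257 = 195577/14.
Change in consumer surplus = 195577/14 - 146689/14 = 3492.

3492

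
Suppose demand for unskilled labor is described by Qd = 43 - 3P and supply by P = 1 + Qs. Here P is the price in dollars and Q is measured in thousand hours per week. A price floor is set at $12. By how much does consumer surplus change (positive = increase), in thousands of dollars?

Rearranging supply gives Qs = P - 1. Setting quantity demanded equal to quantity supplied, 43 - 3P = P - 1, gives P* = 11 and Q* = 10.
Since 12 > 11, the floor is binding.
At P = 12: Qd = 43 - 3·12 = 7 and Qs = 12 - 1 = 11.
Consumer surplus without the control is ½ · (43/3 - 11) · 10 = 50/3.
With the floor, consumers buy 7 units at 12, so CS = ½ · (43/3 - 12) · 7 = 49/6.
Change in consumer surplus = 49/6 - 50/3 = -8.5.

-8.5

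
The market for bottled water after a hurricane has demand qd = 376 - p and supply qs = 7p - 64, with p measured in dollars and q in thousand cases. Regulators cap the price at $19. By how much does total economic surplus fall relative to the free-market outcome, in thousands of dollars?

36288

In a free market, 376 - p = 7p - 64 gives the equilibrium p* = 55, q* = 321.
Because the ceiling (19) lies below the market-clearing price, it is binding.
At p = 19: qd = 376 - 19 = 357 and qs = 7·19 - 64 = 69.
Quantity traded falls to 69. At q = 69 the demand price is 376 - 69 = 307 and the supply price is (64 + 69)/7 = 19.
Deadweight loss = ½ · (307 - 19) · (321 - 69) = ½ · 288 · 252 = 36288.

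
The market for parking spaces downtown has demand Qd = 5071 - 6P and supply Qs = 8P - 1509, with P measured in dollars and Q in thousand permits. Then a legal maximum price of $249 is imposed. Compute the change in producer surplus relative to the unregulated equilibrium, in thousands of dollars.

In a free market, 5071 - 6P = 8P - 1509 gives the equilibrium P* = 470, Q* = 2251.
Since 249 < 470, the ceiling is binding.
At P = 249: Qd = 5071 - 6·249 = 3577 and Qs = 8·249 - 1509 = 483.
Producer surplus without the control is ½ · (470 - 188.625) · 2251 = 316687.5625.
With the ceiling, producers sell 483 units at 249, so PS = ½ · (249 - 188.625) · 483 = 14580.5625.
Change in producer surplus = 14580.5625 - 316687.5625 = -302107.

-302107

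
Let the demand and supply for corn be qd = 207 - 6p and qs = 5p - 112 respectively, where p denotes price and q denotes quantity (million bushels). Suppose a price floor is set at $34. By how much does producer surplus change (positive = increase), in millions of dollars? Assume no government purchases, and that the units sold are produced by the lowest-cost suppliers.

Setting quantity demanded equal to quantity supplied, 207 - 6p = 5p - 112, gives p* = 29 and q* = 33.
Because the floor (34) lies above the market-clearing price, it is binding.
At p = 34: qd = 207 - 6·34 = 3 and qs = 5·34 - 112 = 58.
Producer surplus without the control is ½ · (29 - 22.4) · 33 = 108.9.
With the floor, 3 units are sold at 34. The supply price at q = 3 is 23, so PS = ½ · [(34 - 22.4) + (34 - 23)] · 3 = 33.9.
Change in producer surplus = 33.9 - 108.9 = -75.

-75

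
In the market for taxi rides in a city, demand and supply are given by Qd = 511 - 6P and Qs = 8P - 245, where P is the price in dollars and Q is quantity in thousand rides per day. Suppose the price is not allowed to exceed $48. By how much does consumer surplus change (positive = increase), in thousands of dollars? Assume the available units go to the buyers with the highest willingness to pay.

Without the control the market clears where 511 - 6P = 8P - 245, i.e. P* = 54 and Q* = 187.
Because the ceiling (48) lies below the market-clearing price, it is binding.
At P = 48: Qd = 511 - 6·48 = 223 and Qs = 8·48 - 245 = 139.
Consumer surplus without the control is ½ · (511/6 - 54) · 187 = 34969/12.
With the ceiling, 139 units are sold at 48 (assume they go to the highest-value buyers). The demand price at Q = 139 is 62, so CS = ½ · [(511/6 - 48) + (62 - 48)] · 139 = 42673/12.
Change in consumer surplus = 42673/12 - 34969/12 = 642.

642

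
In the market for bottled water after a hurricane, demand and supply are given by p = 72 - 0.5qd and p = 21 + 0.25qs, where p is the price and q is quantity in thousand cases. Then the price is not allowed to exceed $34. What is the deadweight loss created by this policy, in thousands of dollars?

96

Rearranging demand gives qd = 144 - 2p; rearranging supply gives qs = 4p - 84. Setting quantity demanded equal to quantity supplied, 144 - 2p = 4p - 84, gives p* = 38 and q* = 68.
Because the ceiling (34) lies below the market-clearing price, it is binding.
At p = 34: qd = 144 - 2·34 = 76 and qs = 4·34 - 84 = 52.
Quantity traded falls to 52. At q = 52 the demand price is (144 - 52)/2 = 46 and the supply price is (84 + 52)/4 = 34.
Deadweight loss = ½ · (46 - 34) · (68 - 52) = ½ · 12 · 16 = 96.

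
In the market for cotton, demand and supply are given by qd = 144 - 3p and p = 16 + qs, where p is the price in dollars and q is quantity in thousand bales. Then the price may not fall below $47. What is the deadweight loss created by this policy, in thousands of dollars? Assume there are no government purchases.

294

Rearranging supply gives qs = p - 16. Setting quantity demanded equal to quantity supplied, 144 - 3p = p - 16, gives p* = 40 and q* = 24.
Since 47 > 40, the floor is binding.
At p = 47: qd = 144 - 3·47 = 3 and qs = 47 - 16 = 31.
Quantity traded falls to 3. At q = 3 the demand price is (144 - 3)/3 = 47 and the supply price is 16 + 3 = 19.
Deadweight loss = ½ · (47 - 19) · (24 - 3) = ½ · 28 · 21 = 294.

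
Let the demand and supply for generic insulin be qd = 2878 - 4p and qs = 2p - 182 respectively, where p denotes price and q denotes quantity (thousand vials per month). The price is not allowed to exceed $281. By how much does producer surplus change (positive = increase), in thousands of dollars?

In a free market, 2878 - 4p = 2p - 182 gives the equilibrium p* = 510, q* = 838.
Since 281 < 510, the ceiling is binding.
At p = 281: qd = 2878 - 4·281 = 1754 and qs = 2·281 - 182 = 380.
Producer surplus without the control is ½ · (510 - 91) · 838 = 175561.
With the ceiling, producers sell 380 units at 281, so PS = ½ · (281 - 91) · 380 = 36100.
Change in producer surplus = 36100 - 175561 = -139461.

-139461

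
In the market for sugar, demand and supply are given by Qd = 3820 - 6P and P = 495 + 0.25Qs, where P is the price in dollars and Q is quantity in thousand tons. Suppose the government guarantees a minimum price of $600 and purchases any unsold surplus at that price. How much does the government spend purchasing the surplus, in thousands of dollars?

Rearranging supply gives Qs = 4P - 1980. Without the control the market clears where 3820 - 6P = 4P - 1980, i.e. P* = 580 and Q* = 340.
Since 600 > 580, the floor is binding.
At P = 600: Qd = 3820 - 6·600 = 220 and Qs = 4·600 - 1980 = 420.
Surplus = Qs - Qd = 200.
Government expenditure = surplus × support price = 200 × 600 = 120000.

120000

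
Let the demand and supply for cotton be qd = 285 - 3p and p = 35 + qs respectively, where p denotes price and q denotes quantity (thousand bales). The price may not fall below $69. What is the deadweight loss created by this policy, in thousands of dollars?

Rearranging supply gives qs = p - 35. Setting quantity demanded equal to quantity supplied, 285 - 3p = p - 35, gives p* = 80 and q* = 45.
The floor of 69 is below the equilibrium price 80, so it is not binding; the market clears at p* = 80, q* = 45.
Since the control does not bind, no trades are prevented and deadweight loss is zero.

0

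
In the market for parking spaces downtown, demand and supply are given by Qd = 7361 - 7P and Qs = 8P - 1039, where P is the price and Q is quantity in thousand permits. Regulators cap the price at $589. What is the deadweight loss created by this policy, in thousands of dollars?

0

In a free market, 7361 - 7P = 8P - 1039 gives the equilibrium P* = 560, Q* = 3441.
Since 589 is above P* = 560, the ceiling does not bind and the free-market outcome prevails.
Since the control does not bind, no trades are prevented and deadweight loss is zero.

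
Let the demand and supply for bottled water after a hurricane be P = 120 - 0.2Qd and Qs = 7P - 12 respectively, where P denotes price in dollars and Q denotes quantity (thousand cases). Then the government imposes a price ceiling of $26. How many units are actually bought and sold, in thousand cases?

Rearranging demand gives Qd = 600 - 5P. Equilibrium: 600 - 5P = 7P - 12, so 612 = 12P and P* = 51, Q* = 345.
Because the ceiling (26) lies below the market-clearing price, it is binding.
At P = 26: Qd = 600 - 5·26 = 470 and Qs = 7·26 - 12 = 170.
The quantity actually transacted is the short side, supply: 170.

170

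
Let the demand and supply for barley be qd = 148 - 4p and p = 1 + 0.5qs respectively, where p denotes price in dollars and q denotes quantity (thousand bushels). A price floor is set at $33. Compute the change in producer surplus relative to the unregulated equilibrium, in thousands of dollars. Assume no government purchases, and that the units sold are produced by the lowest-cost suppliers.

-128

Rearranging supply gives qs = 2p - 2. Equilibrium: 148 - 4p = 2p - 2, so 150 = 6p and p* = 25, q* = 48.
The floor of 33 is above the equilibrium price 25, so it binds.
At p = 33: qd = 148 - 4·33 = 16 and qs = 2·33 - 2 = 64.
Producer surplus without the control is ½ · (25 - 1) · 48 = 576.
With the floor, 16 units are sold at 33. The supply price at q = 16 is 9, so PS = ½ · [(33 - 1) + (33 - 9)] · 16 = 448.
Change in producer surplus = 448 - 576 = -128.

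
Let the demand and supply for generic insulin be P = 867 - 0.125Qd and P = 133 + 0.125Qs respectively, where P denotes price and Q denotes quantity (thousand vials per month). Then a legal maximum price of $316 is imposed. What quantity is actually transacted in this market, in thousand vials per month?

1464

Rearranging demand gives Qd = 6936 - 8P; rearranging supply gives Qs = 8P - 1064. Equilibrium: 6936 - 8P = 8P - 1064, so 8000 = 16P and P* = 500, Q* = 2936.
Because the ceiling (316) lies below the market-clearing price, it is binding.
At P = 316: Qd = 6936 - 8·316 = 4408 and Qs = 8·316 - 1064 = 1464.
The quantity actually transacted is the short side, supply: 1464.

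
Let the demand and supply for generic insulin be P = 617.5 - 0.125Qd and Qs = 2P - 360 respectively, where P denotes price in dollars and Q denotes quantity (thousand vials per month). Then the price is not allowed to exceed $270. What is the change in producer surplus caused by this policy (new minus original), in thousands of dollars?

Rearranging demand gives Qd = 4940 - 8P. In a free market, 4940 - 8P = 2P - 360 gives the equilibrium P* = 530, Q* = 700.
Because the ceiling (270) lies below the market-clearing price, it is binding.
At P = 270: Qd = 4940 - 8·270 = 2780 and Qs = 2·270 - 360 = 180.
Producer surplus without the control is ½ · (530 - 180) · 700 = 122500.
With the ceiling, producers sell 180 units at 270, so PS = ½ · (270 - 180) · 180 = 8100.
Change in producer surplus = 8100 - 122500 = -114400.

-114400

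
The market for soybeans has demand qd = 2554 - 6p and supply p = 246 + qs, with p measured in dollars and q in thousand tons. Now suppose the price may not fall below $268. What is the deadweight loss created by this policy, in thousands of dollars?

0

Rearranging supply gives qs = p - 246. Without the control the market clears where 2554 - 6p = p - 246, i.e. p* = 400 and q* = 154.
The floor of 268 is below the equilibrium price 400, so it is not binding; the market clears at p* = 400, q* = 154.
Since the control does not bind, no trades are prevented and deadweight loss is zero.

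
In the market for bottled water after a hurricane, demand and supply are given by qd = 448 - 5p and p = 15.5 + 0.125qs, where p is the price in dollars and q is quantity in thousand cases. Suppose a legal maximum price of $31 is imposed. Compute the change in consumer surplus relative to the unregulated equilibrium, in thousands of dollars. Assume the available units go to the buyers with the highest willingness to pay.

Rearranging supply gives qs = 8p - 124. Equilibrium: 448 - 5p = 8p - 124, so 572 = 13p and p* = 44, q* = 228.
The ceiling of 31 is below the equilibrium price 44, so it binds.
At p = 31: qd = 448 - 5·31 = 293 and qs = 8·31 - 124 = 124.
Consumer surplus without the control is ½ · (89.6 - 44) · 228 = 5198.4.
With the ceiling, 124 units are sold at 31 (assume they go to the highest-value buyers). The demand price at q = 124 is 64.8, so CS = ½ · [(89.6 - 31) + (64.8 - 31)] · 124 = 5728.8.
Change in consumer surplus = 5728.8 - 5198.4 = 530.4.

530.4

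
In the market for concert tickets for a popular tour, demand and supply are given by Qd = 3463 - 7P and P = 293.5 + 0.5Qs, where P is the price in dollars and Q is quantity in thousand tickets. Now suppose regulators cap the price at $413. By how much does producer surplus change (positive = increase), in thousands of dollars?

-10212

Rearranging supply gives Qs = 2P - 587. In a free market, 3463 - 7P = 2P - 587 gives the equilibrium P* = 450, Q* = 313.
Because the ceiling (413) lies below the market-clearing price, it is binding.
At P = 413: Qd = 3463 - 7·413 = 572 and Qs = 2·413 - 587 = 239.
Producer surplus without the control is ½ · (450 - 293.5) · 313 = 24492.25.
With the ceiling, producers sell 239 units at 413, so PS = ½ · (413 - 293.5) · 239 = 14280.25.
Change in producer surplus = 14280.25 - 24492.25 = -10212.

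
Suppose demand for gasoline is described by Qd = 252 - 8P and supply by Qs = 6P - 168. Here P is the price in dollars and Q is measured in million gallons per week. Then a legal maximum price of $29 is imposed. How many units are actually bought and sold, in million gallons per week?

6

In a free market, 252 - 8P = 6P - 168 gives the equilibrium P* = 30, Q* = 12.
Because the ceiling (29) lies below the market-clearing price, it is binding.
At P = 29: Qd = 252 - 8·29 = 20 and Qs = 6·29 - 168 = 6.
The quantity actually transacted is the short side, supply: 6.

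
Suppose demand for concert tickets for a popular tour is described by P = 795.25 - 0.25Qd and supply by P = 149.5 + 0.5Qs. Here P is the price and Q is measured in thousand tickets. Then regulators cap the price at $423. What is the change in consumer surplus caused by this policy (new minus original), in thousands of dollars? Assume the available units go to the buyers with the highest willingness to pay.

73554.5

Rearranging demand gives Qd = 3181 - 4P; rearranging supply gives Qs = 2P - 299. Setting quantity demanded equal to quantity supplied, 3181 - 4P = 2P - 299, gives P* = 580 and Q* = 861.
The ceiling of 423 is below the equilibrium price 580, so it binds.
At P = 423: Qd = 3181 - 4·423 = 1489 and Qs = 2·423 - 299 = 547.
Consumer surplus without the control is ½ · (795.25 - 580) · 861 = 92665.125.
With the ceiling, 547 units are sold at 423 (assume they go to the highest-value buyers). The demand price at Q = 547 is 658.5, so CS = ½ · [(795.25 - 423) + (658.5 - 423)] · 547 = 166219.625.
Change in consumer surplus = 166219.625 - 92665.125 = 73554.5.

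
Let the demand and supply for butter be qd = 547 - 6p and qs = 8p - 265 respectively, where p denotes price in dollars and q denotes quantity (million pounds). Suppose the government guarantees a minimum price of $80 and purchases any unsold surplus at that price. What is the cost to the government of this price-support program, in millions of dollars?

Equilibrium: 547 - 6p = 8p - 265, so 812 = 14p and p* = 58, q* = 199.
Since 80 > 58, the floor is binding.
At p = 80: qd = 547 - 6·80 = 67 and qs = 8·80 - 265 = 375.
Surplus = qs - qd = 308.
Government expenditure = surplus × support price = 308 × 80 = 24640.

24640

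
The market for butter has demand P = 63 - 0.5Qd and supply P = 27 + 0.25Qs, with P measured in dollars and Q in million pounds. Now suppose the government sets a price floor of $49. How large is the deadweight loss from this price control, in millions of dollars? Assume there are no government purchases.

150

Rearranging demand gives Qd = 126 - 2P; rearranging supply gives Qs = 4P - 108. Without the control the market clears where 126 - 2P = 4P - 108, i.e. P* = 39 and Q* = 48.
The floor of 49 is above the equilibrium price 39, so it binds.
At P = 49: Qd = 126 - 2·49 = 28 and Qs = 4·49 - 108 = 88.
Quantity traded falls to 28. At Q = 28 the demand price is (126 - 28)/2 = 49 and the supply price is (108 + 28)/4 = 34.
Deadweight loss = ½ · (49 - 34) · (48 - 28) = ½ · 15 · 20 = 150.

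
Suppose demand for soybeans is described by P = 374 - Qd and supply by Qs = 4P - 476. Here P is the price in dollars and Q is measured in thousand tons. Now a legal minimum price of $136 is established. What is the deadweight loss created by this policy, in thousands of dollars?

0

Rearranging demand gives Qd = 374 - P. Equilibrium: 374 - P = 4P - 476, so 850 = 5P and P* = 170, Q* = 204.
The floor of 136 is below the equilibrium price 170, so it is not binding; the market clears at P* = 170, Q* = 204.
Since the control does not bind, no trades are prevented and deadweight loss is zero.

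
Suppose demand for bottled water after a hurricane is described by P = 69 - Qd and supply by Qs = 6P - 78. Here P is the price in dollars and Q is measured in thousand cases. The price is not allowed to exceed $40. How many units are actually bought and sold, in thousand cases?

48

Rearranging demand gives Qd = 69 - P. Without the control the market clears where 69 - P = 6P - 78, i.e. P* = 21 and Q* = 48.
The ceiling of 40 is above the equilibrium price 21, so it is not binding; the market clears at P* = 21, Q* = 48.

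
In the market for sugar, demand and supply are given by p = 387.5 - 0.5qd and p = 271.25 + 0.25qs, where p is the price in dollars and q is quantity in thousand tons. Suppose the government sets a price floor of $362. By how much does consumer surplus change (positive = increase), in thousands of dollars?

-5356

Rearranging demand gives qd = 775 - 2p; rearranging supply gives qs = 4p - 1085. Without the control the market clears where 775 - 2p = 4p - 1085, i.e. p* = 310 and q* = 155.
The floor of 362 is above the equilibrium price 310, so it binds.
At p = 362: qd = 775 - 2·362 = 51 and qs = 4·362 - 1085 = 363.
Consumer surplus without the control is ½ · (387.5 - 310) · 155 = 6006.25.
With the floor, consumers buy 51 units at 362, so CS = ½ · (387.5 - 362) · 51 = 650.25.
Change in consumer surplus = 650.25 - 6006.25 = -5356.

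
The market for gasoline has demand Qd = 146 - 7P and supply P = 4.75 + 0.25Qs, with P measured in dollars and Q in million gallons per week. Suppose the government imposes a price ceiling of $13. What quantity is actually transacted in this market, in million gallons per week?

Rearranging supply gives Qs = 4P - 19. Equilibrium: 146 - 7P = 4P - 19, so 165 = 11P and P* = 15, Q* = 41.
Since 13 < 15, the ceiling is binding.
At P = 13: Qd = 146 - 7·13 = 55 and Qs = 4·13 - 19 = 33.
The quantity actually transacted is the short side, supply: 33.

33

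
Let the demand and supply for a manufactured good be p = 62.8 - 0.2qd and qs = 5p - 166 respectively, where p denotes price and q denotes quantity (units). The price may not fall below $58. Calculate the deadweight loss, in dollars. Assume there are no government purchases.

Rearranging demand gives qd = 314 - 5p. Without the control the market clears where 314 - 5p = 5p - 166, i.e. p* = 48 and q* = 74.
Because the floor (58) lies above the market-clearing price, it is binding.
At p = 58: qd = 314 - 5·58 = 24 and qs = 5·58 - 166 = 124.
Quantity traded falls to 24. At q = 24 the demand price is (314 - 24)/5 = 58 and the supply price is (166 + 24)/5 = 38.
Deadweight loss = ½ · (58 - 38) · (74 - 24) = ½ · 20 · 50 = 500.

500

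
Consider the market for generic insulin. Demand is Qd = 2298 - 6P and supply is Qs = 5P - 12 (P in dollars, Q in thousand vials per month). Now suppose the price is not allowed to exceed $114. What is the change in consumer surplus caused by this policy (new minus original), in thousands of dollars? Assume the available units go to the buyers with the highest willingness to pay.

In a free market, 2298 - 6P = 5P - 12 gives the equilibrium P* = 210, Q* = 1038.
Because the ceiling (114) lies below the market-clearing price, it is binding.
At P = 114: Qd = 2298 - 6·114 = 1614 and Qs = 5·114 - 12 = 558.
Consumer surplus without the control is ½ · (383 - 210) · 1038 = 89787.
With the ceiling, 558 units are sold at 114 (assume they go to the highest-value buyers). The demand price at Q = 558 is 290, so CS = ½ · [(383 - 114) + (290 - 114)] · 558 = 124155.
Change in consumer surplus = 124155 - 89787 = 34368.

34368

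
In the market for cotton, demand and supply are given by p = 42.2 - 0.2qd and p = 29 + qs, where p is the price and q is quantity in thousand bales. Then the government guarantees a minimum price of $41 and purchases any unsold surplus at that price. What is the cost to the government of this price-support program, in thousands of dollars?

246

Rearranging demand gives qd = 211 - 5p; rearranging supply gives qs = p - 29. In a free market, 211 - 5p = p - 29 gives the equilibrium p* = 40, q* = 11.
The floor of 41 is above the equilibrium price 40, so it binds.
At p = 41: qd = 211 - 5·41 = 6 and qs = 41 - 29 = 12.
Surplus = qs - qd = 6.
Government expenditure = surplus × support price = 6 × 41 = 246.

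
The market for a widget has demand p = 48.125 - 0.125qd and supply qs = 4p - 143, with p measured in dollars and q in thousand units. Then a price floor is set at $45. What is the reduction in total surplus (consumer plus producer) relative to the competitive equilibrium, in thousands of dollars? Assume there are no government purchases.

Rearranging demand gives qd = 385 - 8p. Without the control the market clears where 385 - 8p = 4p - 143, i.e. p* = 44 and q* = 33.
The floor of 45 is above the equilibrium price 44, so it binds.
At p = 45: qd = 385 - 8·45 = 25 and qs = 4·45 - 143 = 37.
Quantity traded falls to 25. At q = 25 the demand price is (385 - 25)/8 = 45 and the supply price is (143 + 25)/4 = 42.
Deadweight loss = ½ · (45 - 42) · (33 - 25) = ½ · 3 · 8 = 12.

12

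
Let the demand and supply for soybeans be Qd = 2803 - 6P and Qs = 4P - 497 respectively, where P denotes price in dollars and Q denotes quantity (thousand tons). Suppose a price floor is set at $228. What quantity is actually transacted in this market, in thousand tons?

823

Without the control the market clears where 2803 - 6P = 4P - 497, i.e. P* = 330 and Q* = 823.
The floor of 228 is below the equilibrium price 330, so it is not binding; the market clears at P* = 330, Q* = 823.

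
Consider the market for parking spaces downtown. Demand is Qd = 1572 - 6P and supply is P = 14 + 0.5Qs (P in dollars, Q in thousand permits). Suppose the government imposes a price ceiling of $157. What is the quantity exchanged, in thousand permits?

286

Rearranging supply gives Qs = 2P - 28. In a free market, 1572 - 6P = 2P - 28 gives the equilibrium P* = 200, Q* = 372.
Since 157 < 200, the ceiling is binding.
At P = 157: Qd = 1572 - 6·157 = 630 and Qs = 2·157 - 28 = 286.
The quantity actually transacted is the short side, supply: 286.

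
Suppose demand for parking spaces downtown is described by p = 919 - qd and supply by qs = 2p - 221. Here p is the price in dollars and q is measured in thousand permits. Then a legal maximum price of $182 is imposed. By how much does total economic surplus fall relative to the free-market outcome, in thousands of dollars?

117612

Rearranging demand gives qd = 919 - p. Without the control the market clears where 919 - p = 2p - 221, i.e. p* = 380 and q* = 539.
Since 182 < 380, the ceiling is binding.
At p = 182: qd = 919 - 182 = 737 and qs = 2·182 - 221 = 143.
Quantity traded falls to 143. At q = 143 the demand price is 919 - 143 = 776 and the supply price is (221 + 143)/2 = 182.
Deadweight loss = ½ · (776 - 182) · (539 - 143) = ½ · 594 · 396 = 117612.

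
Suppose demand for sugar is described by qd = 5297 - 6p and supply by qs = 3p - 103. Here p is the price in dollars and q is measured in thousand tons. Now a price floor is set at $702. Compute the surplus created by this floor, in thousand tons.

918

Setting quantity demanded equal to quantity supplied, 5297 - 6p = 3p - 103, gives p* = 600 and q* = 1697.
The floor of 702 is above the equilibrium price 600, so it binds.
At p = 702: qd = 5297 - 6·702 = 1085 and qs = 3·702 - 103 = 2003.
Surplus = qs - qd = 2003 - 1085 = 918.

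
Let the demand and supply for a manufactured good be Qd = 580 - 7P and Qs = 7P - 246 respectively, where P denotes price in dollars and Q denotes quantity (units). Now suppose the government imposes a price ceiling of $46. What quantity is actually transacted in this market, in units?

Setting quantity demanded equal to quantity supplied, 580 - 7P = 7P - 246, gives P* = 59 and Q* = 167.
Since 46 < 59, the ceiling is binding.
At P = 46: Qd = 580 - 7·46 = 258 and Qs = 7·46 - 246 = 76.
The quantity actually transacted is the short side, supply: 76.

76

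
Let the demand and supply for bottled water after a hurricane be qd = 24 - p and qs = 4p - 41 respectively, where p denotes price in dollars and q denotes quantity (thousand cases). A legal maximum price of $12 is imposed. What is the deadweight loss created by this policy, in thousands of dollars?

Setting quantity demanded equal to quantity supplied, 24 - p = 4p - 41, gives p* = 13 and q* = 11.
Since 12 < 13, the ceiling is binding.
At p = 12: qd = 24 - 12 = 12 and qs = 4·12 - 41 = 7.
Quantity traded falls to 7. At q = 7 the demand price is 24 - 7 = 17 and the supply price is (41 + 7)/4 = 12.
Deadweight loss = ½ · (17 - 12) · (11 - 7) = ½ · 5 · 4 = 10.

10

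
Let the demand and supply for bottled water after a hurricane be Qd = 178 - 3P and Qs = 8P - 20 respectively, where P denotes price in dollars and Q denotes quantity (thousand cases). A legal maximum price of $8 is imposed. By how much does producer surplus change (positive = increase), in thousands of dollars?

Setting quantity demanded equal to quantity supplied, 178 - 3P = 8P - 20, gives P* = 18 and Q* = 124.
The ceiling of 8 is below the equilibrium price 18, so it binds.
At P = 8: Qd = 178 - 3·8 = 154 and Qs = 8·8 - 20 = 44.
Producer surplus without the control is ½ · (18 - 2.5) · 124 = 961.
With the ceiling, producers sell 44 units at 8, so PS = ½ · (8 - 2.5) · 44 = 121.
Change in producer surplus = 121 - 961 = -840.

-840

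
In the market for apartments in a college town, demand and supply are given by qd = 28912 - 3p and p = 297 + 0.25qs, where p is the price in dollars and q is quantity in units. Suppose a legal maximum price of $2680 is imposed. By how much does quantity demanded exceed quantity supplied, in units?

Rearranging supply gives qs = 4p - 1188. Setting quantity demanded equal to quantity supplied, 28912 - 3p = 4p - 1188, gives p* = 4300 and q* = 16012.
The ceiling of 2680 is below the equilibrium price 4300, so it binds.
At p = 2680: qd = 28912 - 3·2680 = 20872 and qs = 4·2680 - 1188 = 9532.
Shortage = qd - qs = 20872 - 9532 = 11340.

11340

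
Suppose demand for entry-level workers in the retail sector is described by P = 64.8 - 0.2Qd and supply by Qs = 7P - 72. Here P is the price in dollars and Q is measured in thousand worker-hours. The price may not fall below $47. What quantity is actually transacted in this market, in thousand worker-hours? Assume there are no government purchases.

Rearranging demand gives Qd = 324 - 5P. Equilibrium: 324 - 5P = 7P - 72, so 396 = 12P and P* = 33, Q* = 159.
The floor of 47 is above the equilibrium price 33, so it binds.
At P = 47: Qd = 324 - 5·47 = 89 and Qs = 7·47 - 72 = 257.
The quantity actually transacted is the short side, demand: 89.

89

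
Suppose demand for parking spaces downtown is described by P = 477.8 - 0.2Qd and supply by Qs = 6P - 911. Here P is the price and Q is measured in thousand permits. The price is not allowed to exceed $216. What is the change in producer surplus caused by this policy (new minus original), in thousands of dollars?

Rearranging demand gives Qd = 2389 - 5P. Setting quantity demanded equal to quantity supplied, 2389 - 5P = 6P - 911, gives P* = 300 and Q* = 889.
The ceiling of 216 is below the equilibrium price 300, so it binds.
At P = 216: Qd = 2389 - 5·216 = 1309 and Qs = 6·216 - 911 = 385.
Producer surplus without the control is ½ · (300 - 911/6) · 889 = 790321/12.
With the ceiling, producers sell 385 units at 216, so PS = ½ · (216 - 911/6) · 385 = 148225/12.
Change in producer surplus = 148225/12 - 790321/12 = -53508.

-53508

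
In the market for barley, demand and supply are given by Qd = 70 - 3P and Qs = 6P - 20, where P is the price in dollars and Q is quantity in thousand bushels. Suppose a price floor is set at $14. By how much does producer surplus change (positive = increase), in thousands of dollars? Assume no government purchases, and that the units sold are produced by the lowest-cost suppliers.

Without the control the market clears where 70 - 3P = 6P - 20, i.e. P* = 10 and Q* = 40.
Because the floor (14) lies above the market-clearing price, it is binding.
At P = 14: Qd = 70 - 3·14 = 28 and Qs = 6·14 - 20 = 64.
Producer surplus without the control is ½ · (10 - 10/3) · 40 = 400/3.
With the floor, 28 units are sold at 14. The supply price at Q = 28 is 8, so PS = ½ · [(14 - 10/3) + (14 - 8)] · 28 = 700/3.
Change in producer surplus = 700/3 - 400/3 = 100.

100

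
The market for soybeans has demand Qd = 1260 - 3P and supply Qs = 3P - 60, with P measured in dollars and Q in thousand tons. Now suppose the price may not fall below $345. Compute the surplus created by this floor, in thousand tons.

Setting quantity demanded equal to quantity supplied, 1260 - 3P = 3P - 60, gives P* = 220 and Q* = 600.
Because the floor (345) lies above the market-clearing price, it is binding.
At P = 345: Qd = 1260 - 3·345 = 225 and Qs = 3·345 - 60 = 975.
Surplus = Qs - Qd = 975 - 225 = 750.

750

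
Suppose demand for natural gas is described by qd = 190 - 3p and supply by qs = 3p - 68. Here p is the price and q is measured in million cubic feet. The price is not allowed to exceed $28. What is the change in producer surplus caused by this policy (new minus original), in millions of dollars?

Equilibrium: 190 - 3p = 3p - 68, so 258 = 6p and p* = 43, q* = 61.
Because the ceiling (28) lies below the market-clearing price, it is binding.
At p = 28: qd = 190 - 3·28 = 106 and qs = 3·28 - 68 = 16.
Producer surplus without the control is ½ · (43 - 68/3) · 61 = 3721/6.
With the ceiling, producers sell 16 units at 28, so PS = ½ · (28 - 68/3) · 16 = 128/3.
Change in producer surplus = 128/3 - 3721/6 = -577.5.

-577.5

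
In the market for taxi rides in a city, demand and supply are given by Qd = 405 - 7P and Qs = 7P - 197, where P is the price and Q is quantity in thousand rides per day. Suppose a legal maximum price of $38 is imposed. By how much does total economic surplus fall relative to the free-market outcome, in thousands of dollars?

175

Setting quantity demanded equal to quantity supplied, 405 - 7P = 7P - 197, gives P* = 43 and Q* = 104.
Since 38 < 43, the ceiling is binding.
At P = 38: Qd = 405 - 7·38 = 139 and Qs = 7·38 - 197 = 69.
Quantity traded falls to 69. At Q = 69 the demand price is (405 - 69)/7 = 48 and the supply price is (197 + 69)/7 = 38.
Deadweight loss = ½ · (48 - 38) · (104 - 69) = ½ · 10 · 35 = 175.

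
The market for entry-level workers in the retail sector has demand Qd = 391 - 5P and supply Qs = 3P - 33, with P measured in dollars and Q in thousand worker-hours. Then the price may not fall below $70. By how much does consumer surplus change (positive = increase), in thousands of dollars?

-1419.5

In a free market, 391 - 5P = 3P - 33 gives the equilibrium P* = 53, Q* = 126.
Since 70 > 53, the floor is binding.
At P = 70: Qd = 391 - 5·70 = 41 and Qs = 3·70 - 33 = 177.
Consumer surplus without the control is ½ · (78.2 - 53) · 126 = 1587.6.
With the floor, consumers buy 41 units at 70, so CS = ½ · (78.2 - 70) · 41 = 168.1.
Change in consumer surplus = 168.1 - 1587.6 = -1419.5.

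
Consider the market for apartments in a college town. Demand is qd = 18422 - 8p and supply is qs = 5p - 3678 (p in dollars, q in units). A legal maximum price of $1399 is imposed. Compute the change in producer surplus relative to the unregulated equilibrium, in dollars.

-1224919.5

Setting quantity demanded equal to quantity supplied, 18422 - 8p = 5p - 3678, gives p* = 1700 and q* = 4822.
Because the ceiling (1399) lies below the market-clearing price, it is binding.
At p = 1399: qd = 18422 - 8·1399 = 7230 and qs = 5·1399 - 3678 = 3317.
Producer surplus without the control is ½ · (1700 - 735.6) · 4822 = 2325168.4.
With the ceiling, producers sell 3317 units at 1399, so PS = ½ · (1399 - 735.6) · 3317 = 1100248.9.
Change in producer surplus = 1100248.9 - 2325168.4 = -1224919.5.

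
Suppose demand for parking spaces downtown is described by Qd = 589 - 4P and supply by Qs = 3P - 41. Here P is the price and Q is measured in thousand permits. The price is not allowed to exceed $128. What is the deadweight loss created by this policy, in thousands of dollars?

0

Equilibrium: 589 - 4P = 3P - 41, so 630 = 7P and P* = 90, Q* = 229.
The ceiling of 128 is above the equilibrium price 90, so it is not binding; the market clears at P* = 90, Q* = 229.
Since the control does not bind, no trades are prevented and deadweight loss is zero.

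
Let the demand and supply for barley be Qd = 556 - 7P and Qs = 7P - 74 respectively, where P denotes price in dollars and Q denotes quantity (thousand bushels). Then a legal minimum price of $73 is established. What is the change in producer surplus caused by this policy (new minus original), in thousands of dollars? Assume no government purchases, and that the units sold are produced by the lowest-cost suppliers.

Without the control the market clears where 556 - 7P = 7P - 74, i.e. P* = 45 and Q* = 241.
Since 73 > 45, the floor is binding.
At P = 73: Qd = 556 - 7·73 = 45 and Qs = 7·73 - 74 = 437.
Producer surplus without the control is ½ · (45 - 74/7) · 241 = 58081/14.
With the floor, 45 units are sold at 73. The supply price at Q = 45 is 17, so PS = ½ · [(73 - 74/7) + (73 - 17)] · 45 = 37305/14.
Change in producer surplus = 37305/14 - 58081/14 = -1484.

-1484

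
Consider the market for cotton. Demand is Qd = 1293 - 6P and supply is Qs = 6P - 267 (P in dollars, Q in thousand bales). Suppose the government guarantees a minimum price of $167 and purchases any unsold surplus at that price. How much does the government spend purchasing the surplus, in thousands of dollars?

Setting quantity demanded equal to quantity supplied, 1293 - 6P = 6P - 267, gives P* = 130 and Q* = 513.
Since 167 > 130, the floor is binding.
At P = 167: Qd = 1293 - 6·167 = 291 and Qs = 6·167 - 267 = 735.
Surplus = Qs - Qd = 444.
Government expenditure = surplus × support price = 444 × 167 = 74148.

74148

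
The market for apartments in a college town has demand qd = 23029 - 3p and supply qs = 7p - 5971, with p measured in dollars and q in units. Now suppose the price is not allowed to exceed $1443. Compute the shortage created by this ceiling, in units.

Without the control the market clears where 23029 - 3p = 7p - 5971, i.e. p* = 2900 and q* = 14329.
Because the ceiling (1443) lies below the market-clearing price, it is binding.
At p = 1443: qd = 23029 - 3·1443 = 18700 and qs = 7·1443 - 5971 = 4130.
Shortage = qd - qs = 18700 - 4130 = 14570.

14570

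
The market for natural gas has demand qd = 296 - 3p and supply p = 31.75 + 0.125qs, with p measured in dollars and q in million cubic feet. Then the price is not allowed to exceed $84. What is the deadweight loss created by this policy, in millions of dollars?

0

Rearranging supply gives qs = 8p - 254. Setting quantity demanded equal to quantity supplied, 296 - 3p = 8p - 254, gives p* = 50 and q* = 146.
Since 84 is above p* = 50, the ceiling does not bind and the free-market outcome prevails.
Since the control does not bind, no trades are prevented and deadweight loss is zero.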